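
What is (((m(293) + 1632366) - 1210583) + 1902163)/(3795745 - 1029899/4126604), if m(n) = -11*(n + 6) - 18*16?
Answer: 9575243996876/15663535470081 ≈ 0.61131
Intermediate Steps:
m(n) = -354 - 11*n (m(n) = -11*(6 + n) - 288 = (-66 - 11*n) - 288 = -354 - 11*n)
(((m(293) + 1632366) - 1210583) + 1902163)/(3795745 - 1029899/4126604) = ((((-354 - 11*293) + 1632366) - 1210583) + 1902163)/(3795745 - 1029899/4126604) = ((((-354 - 3223) + 1632366) - 1210583) + 1902163)/(3795745 - 1029899*1/4126604) = (((-3577 + 1632366) - 1210583) + 1902163)/(3795745 - 1029899/4126604) = ((1628789 - 1210583) + 1902163)/(15663535470081/4126604) = (418206 + 1902163)*(4126604/15663535470081) = 2320369*(4126604/15663535470081) = 9575243996876/15663535470081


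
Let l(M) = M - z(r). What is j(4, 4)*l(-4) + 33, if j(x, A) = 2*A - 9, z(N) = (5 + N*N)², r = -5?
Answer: 937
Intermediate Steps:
z(N) = (5 + N²)²
j(x, A) = -9 + 2*A
l(M) = -900 + M (l(M) = M - (5 + (-5)²)² = M - (5 + 25)² = M - 1*30² = M - 1*900 = M - 900 = -900 + M)
j(4, 4)*l(-4) + 33 = (-9 + 2*4)*(-900 - 4) + 33 = (-9 + 8)*(-904) + 33 = -1*(-904) + 33 = 904 + 33 = 937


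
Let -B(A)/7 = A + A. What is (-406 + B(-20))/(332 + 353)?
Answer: -126/685 ≈ -0.18394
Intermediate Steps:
B(A) = -14*A (B(A) = -7*(A + A) = -14*A)
(-406 + B(-20))/(332 + 353) = (-406 - 14*(-20))/(332 + 353) = (-406 + 280)/685 = -126*1/685 = -126/685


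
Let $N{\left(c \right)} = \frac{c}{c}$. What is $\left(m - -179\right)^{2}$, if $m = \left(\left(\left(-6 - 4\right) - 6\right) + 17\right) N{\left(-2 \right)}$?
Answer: $32400$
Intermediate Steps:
$N{\left(c \right)} = 1$
$m = 1$ ($m = \left(\left(\left(-6 - 4\right) - 6\right) + 17\right) 1 = \left(\left(-10 - 6\right) + 17\right) 1 = \left(-16 + 17\right) 1 = 1 \cdot 1 = 1$)
$\left(m - -179\right)^{2} = \left(1 - -179\right)^{2} = \left(1 + \left(-534 + 713\right)\right)^{2} = \left(1 + 179\right)^{2} = 180^{2} = 32400$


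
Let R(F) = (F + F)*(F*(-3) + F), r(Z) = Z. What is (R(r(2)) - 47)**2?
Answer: 3969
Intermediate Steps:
R(F) = -4*F**2 (R(F) = (2*F)*(-3*F + F) = (2*F)*(-2*F) = -4*F**2)
(R(r(2)) - 47)**2 = (-4*2**2 - 47)**2 = (-4*4 - 47)**2 = (-16 - 47)**2 = (-63)**2 = 3969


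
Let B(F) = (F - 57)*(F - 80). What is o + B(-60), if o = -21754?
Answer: -5374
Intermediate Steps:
B(F) = (-80 + F)*(-57 + F) (B(F) = (-57 + F)*(-80 + F) = (-80 + F)*(-57 + F))
o + B(-60) = -21754 + (4560 + (-60)² - 137*(-60)) = -21754 + (4560 + 3600 + 8220) = -21754 + 16380 = -5374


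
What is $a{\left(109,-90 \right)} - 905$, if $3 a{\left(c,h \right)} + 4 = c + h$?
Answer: $-900$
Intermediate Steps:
$a{\left(c,h \right)} = - \frac{4}{3} + \frac{c}{3} + \frac{h}{3}$ ($a{\left(c,h \right)} = - \frac{4}{3} + \frac{c + h}{3} = - \frac{4}{3} + \left(\frac{c}{3} + \frac{h}{3}\right) = - \frac{4}{3} + \frac{c}{3} + \frac{h}{3}$)
$a{\left(109,-90 \right)} - 905 = \left(- \frac{4}{3} + \frac{1}{3} \cdot 109 + \frac{1}{3} \left(-90\right)\right) - 905 = \left(- \frac{4}{3} + \frac{109}{3} - 30\right) - 905 = 5 - 905 = -900$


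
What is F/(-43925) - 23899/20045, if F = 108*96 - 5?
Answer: -251497982/176095325 ≈ -1.4282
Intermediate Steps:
F = 10363 (F = 10368 - 5 = 10363)
F/(-43925) - 23899/20045 = 10363/(-43925) - 23899/20045 = 10363*(-1/43925) - 23899*1/20045 = -10363/43925 - 23899/20045 = -251497982/176095325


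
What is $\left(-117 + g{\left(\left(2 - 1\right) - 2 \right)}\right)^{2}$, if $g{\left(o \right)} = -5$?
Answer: $14884$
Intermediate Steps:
$\left(-117 + g{\left(\left(2 - 1\right) - 2 \right)}\right)^{2} = \left(-117 - 5\right)^{2} = \left(-122\right)^{2} = 14884$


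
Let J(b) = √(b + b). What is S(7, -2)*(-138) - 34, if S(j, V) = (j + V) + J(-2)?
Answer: -724 - 276*I ≈ -724.0 - 276.0*I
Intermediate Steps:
J(b) = √2*√b (J(b) = √(2*b) = √2*√b)
S(j, V) = V + j + 2*I (S(j, V) = (j + V) + √2*√(-2) = (V + j) + √2*(I*√2) = (V + j) + 2*I = V + j + 2*I)
S(7, -2)*(-138) - 34 = (-2 + 7 + 2*I)*(-138) - 34 = (5 + 2*I)*(-138) - 34 = (-690 - 276*I) - 34 = -724 - 276*I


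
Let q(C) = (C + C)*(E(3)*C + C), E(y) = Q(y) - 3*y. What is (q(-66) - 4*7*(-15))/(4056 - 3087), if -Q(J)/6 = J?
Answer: -75364/323 ≈ -233.33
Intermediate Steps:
Q(J) = -6*J
E(y) = -9*y (E(y) = -6*y - 3*y = -9*y)
q(C) = -52*C**2 (q(C) = (C + C)*((-9*3)*C + C) = (2*C)*(-27*C + C) = (2*C)*(-26*C) = -52*C**2)
(q(-66) - 4*7*(-15))/(4056 - 3087) = (-52*(-66)**2 - 4*7*(-15))/(4056 - 3087) = (-52*4356 - 28*(-15))/969 = (-226512 + 420)*(1/969) = -226092*1/969 = -75364/323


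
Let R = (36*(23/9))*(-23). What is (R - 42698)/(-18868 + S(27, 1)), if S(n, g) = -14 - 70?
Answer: 22407/9476 ≈ 2.3646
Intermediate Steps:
S(n, g) = -84
R = -2116 (R = (36*(23*(⅑)))*(-23) = (36*(23/9))*(-23) = 92*(-23) = -2116)
(R - 42698)/(-18868 + S(27, 1)) = (-2116 - 42698)/(-18868 - 84) = -44814/(-18952) = -44814*(-1/18952) = 22407/9476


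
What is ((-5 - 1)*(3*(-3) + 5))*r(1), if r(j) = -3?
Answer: -72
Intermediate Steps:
((-5 - 1)*(3*(-3) + 5))*r(1) = ((-5 - 1)*(3*(-3) + 5))*(-3) = -6*(-9 + 5)*(-3) = -6*(-4)*(-3) = 24*(-3) = -72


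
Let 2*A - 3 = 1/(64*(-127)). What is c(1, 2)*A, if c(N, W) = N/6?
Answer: 24383/97536 ≈ 0.24999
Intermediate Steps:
c(N, W) = N/6 (c(N, W) = N*(1/6) = N/6)
A = 24383/16256 (A = 3/2 + (1/(64*(-127)))/2 = 3/2 + ((1/64)*(-1/127))/2 = 3/2 + (1/2)*(-1/8128) = 3/2 - 1/16256 = 24383/16256 ≈ 1.4999)
c(1, 2)*A = ((1/6)*1)*(24383/16256) = (1/6)*(24383/16256) = 24383/97536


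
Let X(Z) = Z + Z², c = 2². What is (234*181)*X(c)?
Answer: 847080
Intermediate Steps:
c = 4
(234*181)*X(c) = (234*181)*(4*(1 + 4)) = 42354*(4*5) = 42354*20 = 847080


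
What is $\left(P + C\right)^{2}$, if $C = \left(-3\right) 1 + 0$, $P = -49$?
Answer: $2704$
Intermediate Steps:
$C = -3$ ($C = -3 + 0 = -3$)
$\left(P + C\right)^{2} = \left(-49 - 3\right)^{2} = \left(-52\right)^{2} = 2704$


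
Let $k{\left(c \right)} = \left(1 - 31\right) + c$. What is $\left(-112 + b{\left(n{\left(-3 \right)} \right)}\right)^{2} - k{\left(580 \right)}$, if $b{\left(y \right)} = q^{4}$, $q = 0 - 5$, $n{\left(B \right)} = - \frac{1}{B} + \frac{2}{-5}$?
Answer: $262619$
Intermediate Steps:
$n{\left(B \right)} = - \frac{2}{5} - \frac{1}{B}$ ($n{\left(B \right)} = - \frac{1}{B} + 2 \left(- \frac{1}{5}\right) = - \frac{1}{B} - \frac{2}{5} = - \frac{2}{5} - \frac{1}{B}$)
$q = -5$ ($q = 0 - 5 = -5$)
$k{\left(c \right)} = -30 + c$
$b{\left(y \right)} = 625$ ($b{\left(y \right)} = \left(-5\right)^{4} = 625$)
$\left(-112 + b{\left(n{\left(-3 \right)} \right)}\right)^{2} - k{\left(580 \right)} = \left(-112 + 625\right)^{2} - \left(-30 + 580\right) = 513^{2} - 550 = 263169 - 550 = 262619$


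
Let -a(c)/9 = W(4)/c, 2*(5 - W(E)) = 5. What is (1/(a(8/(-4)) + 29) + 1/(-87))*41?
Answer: 7667/14007 ≈ 0.54737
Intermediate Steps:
W(E) = 5/2 (W(E) = 5 - ½*5 = 5 - 5/2 = 5/2)
a(c) = -45/(2*c)
(1/(a(8/(-4)) + 29) + 1/(-87))*41 = (1/(-45/(2*(8/(-4))) + 29) + 1/(-87))*41 = (1/(-45/(2*(8*(-¼))) + 29) - 1/87)*41 = (1/(-45/2/(-2) + 29) - 1/87)*41 = (1/(-45/2*(-½) + 29) - 1/87)*41 = (1/(45/4 + 29) - 1/87)*41 = (1/(161/4) - 1/87)*41 = (4/161 - 1/87)*41 = (187/14007)*41 = 7667/14007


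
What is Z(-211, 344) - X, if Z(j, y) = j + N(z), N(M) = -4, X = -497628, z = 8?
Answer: 497413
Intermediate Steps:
Z(j, y) = -4 + j (Z(j, y) = j - 4 = -4 + j)
Z(-211, 344) - X = (-4 - 211) - 1*(-497628) = -215 + 497628 = 497413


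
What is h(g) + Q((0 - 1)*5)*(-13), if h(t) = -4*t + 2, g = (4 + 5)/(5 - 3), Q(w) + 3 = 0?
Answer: 23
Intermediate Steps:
Q(w) = -3 (Q(w) = -3 + 0 = -3)
g = 9/2 ≈ 4.5000
h(t) = 2 - 4*t
h(g) + Q((0 - 1)*5)*(-13) = (2 - 4*9/2) - 3*(-13) = (2 - 18) + 39 = -16 + 39 = 23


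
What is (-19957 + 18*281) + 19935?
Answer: 5036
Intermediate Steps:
(-19957 + 18*281) + 19935 = (-19957 + 5058) + 19935 = -14899 + 19935 = 5036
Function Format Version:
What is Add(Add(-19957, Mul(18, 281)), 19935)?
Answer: 5036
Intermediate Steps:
Add(Add(-19957, Mul(18, 281)), 19935) = Add(Add(-19957, 5058), 19935) = Add(-14899, 19935) = 5036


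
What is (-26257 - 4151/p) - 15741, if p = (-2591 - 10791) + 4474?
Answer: -374114033/8908 ≈ -41998.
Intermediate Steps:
p = -8908 (p = -13382 + 4474 = -8908)
(-26257 - 4151/p) - 15741 = (-26257 - 4151/(-8908)) - 15741 = (-26257 - 4151*(-1/8908)) - 15741 = (-26257 + 4151/8908) - 15741 = -233893205/8908 - 15741 = -374114033/8908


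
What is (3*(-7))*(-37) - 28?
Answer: 749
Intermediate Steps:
(3*(-7))*(-37) - 28 = -21*(-37) - 28 = 777 - 28 = 749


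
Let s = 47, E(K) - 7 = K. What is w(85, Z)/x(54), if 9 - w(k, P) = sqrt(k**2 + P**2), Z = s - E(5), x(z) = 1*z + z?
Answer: 1/12 - 65*sqrt(2)/108 ≈ -0.76781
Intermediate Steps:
E(K) = 7 + K
x(z) = 2*z (x(z) = z + z = 2*z)
Z = 35 (Z = 47 - (7 + 5) = 47 - 1*12 = 47 - 12 = 35)
w(k, P) = 9 - sqrt(P**2 + k**2) (w(k, P) = 9 - sqrt(k**2 + P**2) = 9 - sqrt(P**2 + k**2))
w(85, Z)/x(54) = (9 - sqrt(35**2 + 85**2))/((2*54)) = (9 - sqrt(1225 + 7225))/108 = (9 - sqrt(8450))*(1/108) = (9 - 65*sqrt(2))*(1/108) = 1/12 - 65*sqrt(2)/108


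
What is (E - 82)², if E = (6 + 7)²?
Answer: 7569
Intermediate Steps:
E = 169 (E = 13² = 169)
(E - 82)² = (169 - 82)² = 87² = 7569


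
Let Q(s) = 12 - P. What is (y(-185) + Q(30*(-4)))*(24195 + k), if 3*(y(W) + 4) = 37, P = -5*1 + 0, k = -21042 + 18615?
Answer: 551456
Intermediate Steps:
k = -2427
P = -5 (P = -5 + 0 = -5)
Q(s) = 17 (Q(s) = 12 - 1*(-5) = 12 + 5 = 17)
y(W) = 25/3 (y(W) = -4 + (1/3)*37 = -4 + 37/3 = 25/3)
(y(-185) + Q(30*(-4)))*(24195 + k) = (25/3 + 17)*(24195 - 2427) = (76/3)*21768 = 551456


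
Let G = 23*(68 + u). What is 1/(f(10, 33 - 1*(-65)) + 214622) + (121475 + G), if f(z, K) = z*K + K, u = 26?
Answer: 26668500901/215700 ≈ 1.2364e+5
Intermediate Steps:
G = 2162 (G = 23*(68 + 26) = 23*94 = 2162)
f(z, K) = K + K*z (f(z, K) = K*z + K = K + K*z)
1/(f(10, 33 - 1*(-65)) + 214622) + (121475 + G) = 1/((33 - 1*(-65))*(1 + 10) + 214622) + (121475 + 2162) = 1/((33 + 65)*11 + 214622) + 123637 = 1/(98*11 + 214622) + 123637 = 1/(1078 + 214622) + 123637 = 1/215700 + 123637 = 26668500901/215700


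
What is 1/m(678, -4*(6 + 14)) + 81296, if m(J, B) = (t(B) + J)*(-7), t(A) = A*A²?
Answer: 290979033185/3579254 ≈ 81296.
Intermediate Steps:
t(A) = A³
m(J, B) = -7*J - 7*B³ (m(J, B) = (B³ + J)*(-7) = (J + B³)*(-7) = -7*J - 7*B³)
1/m(678, -4*(6 + 14)) + 81296 = 1/(-7*678 - 7*(-64*(6 + 14)³)) + 81296 = 1/(-4746 - 7*(-4*20)³) + 81296 = 1/(-4746 - 7*(-80)³) + 81296 = 1/(-4746 - 7*(-512000)) + 81296 = 1/(-4746 + 3584000) + 81296 = 1/3579254 + 81296 = 290979033185/3579254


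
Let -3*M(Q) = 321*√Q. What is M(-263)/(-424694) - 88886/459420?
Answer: -44443/229710 + 107*I*√263/424694 ≈ -0.19347 + 0.0040859*I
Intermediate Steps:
M(Q) = -107*√Q
M(-263)/(-424694) - 88886/459420 = -107*I*√263/(-424694) - 88886/459420 = -107*I*√263*(-1/424694) - 88886*1/459420 = -107*I*√263*(-1/424694) - 44443/229710 = 107*I*√263/424694 - 44443/229710 = -44443/229710 + 107*I*√263/424694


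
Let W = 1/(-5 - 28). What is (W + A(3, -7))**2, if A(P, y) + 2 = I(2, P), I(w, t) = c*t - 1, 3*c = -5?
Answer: 70225/1089 ≈ 64.486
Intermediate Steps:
c = -5/3 (c = (1/3)*(-5) = -5/3 ≈ -1.6667)
I(w, t) = -1 - 5*t/3 (I(w, t) = -5*t/3 - 1 = -1 - 5*t/3)
A(P, y) = -3 - 5*P/3 (A(P, y) = -2 + (-1 - 5*P/3) = -3 - 5*P/3)
W = -1/33 (W = 1/(-33) = -1/33 ≈ -0.030303)
(W + A(3, -7))**2 = (-1/33 + (-3 - 5/3*3))**2 = (-1/33 + (-3 - 5))**2 = (-1/33 - 8)**2 = (-265/33)**2 = 70225/1089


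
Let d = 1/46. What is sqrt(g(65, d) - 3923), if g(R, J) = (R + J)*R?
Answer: sqrt(642022)/46 ≈ 17.419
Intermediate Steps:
d = 1/46 ≈ 0.021739
g(R, J) = R*(J + R) (g(R, J) = (J + R)*R = R*(J + R))
sqrt(g(65, d) - 3923) = sqrt(65*(1/46 + 65) - 3923) = sqrt(65*(2991/46) - 3923) = sqrt(194415/46 - 3923) = sqrt(13957/46) = sqrt(642022)/46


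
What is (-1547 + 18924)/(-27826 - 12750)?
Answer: -17377/40576 ≈ -0.42826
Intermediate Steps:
(-1547 + 18924)/(-27826 - 12750) = 17377/(-40576) = 17377*(-1/40576) = -17377/40576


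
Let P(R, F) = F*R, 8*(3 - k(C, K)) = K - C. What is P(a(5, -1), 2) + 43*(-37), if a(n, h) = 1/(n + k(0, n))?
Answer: -93853/59 ≈ -1590.7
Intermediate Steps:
k(C, K) = 3 - K/8 + C/8 (k(C, K) = 3 - (K - C)/8 = 3 + (-K/8 + C/8) = 3 - K/8 + C/8)
a(n, h) = 1/(3 + 7*n/8) (a(n, h) = 1/(n + (3 - n/8 + (1/8)*0)) = 1/(n + (3 - n/8 + 0)) = 1/(n + (3 - n/8)) = 1/(3 + 7*n/8))
P(a(5, -1), 2) + 43*(-37) = 2*(8/(24 + 7*5)) + 43*(-37) = 2*(8/(24 + 35)) - 1591 = 2*(8/59) - 1591 = 16/59 - 1591 = -93853/59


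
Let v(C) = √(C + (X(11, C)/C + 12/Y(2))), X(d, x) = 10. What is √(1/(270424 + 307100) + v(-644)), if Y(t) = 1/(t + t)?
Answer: √(3742499901 + 6712371157842*I*√61797274)/46490682 ≈ 3.4938 + 3.4938*I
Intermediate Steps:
Y(t) = 1/(2*t)
v(C) = √(48 + C + 10/C) (v(C) = √(C + (10/C + 12/(((½)/2)))) = √(C + (10/C + 12/(((½)*(½))))) = √(C + (10/C + 12/(¼))) = √(C + (10/C + 12*4)) = √(C + (10/C + 48)) = √(C + (48 + 10/C)) = √(48 + C + 10/C))
√(1/(270424 + 307100) + v(-644)) = √(1/(270424 + 307100) + √(48 - 644 + 10/(-644))) = √(1/577524 + √(48 - 644 + 10*(-1/644))) = √(1/577524 + √(48 - 644 - 5/322)) = √(1/577524 + √(-191917/322)) = √(1/577524 + I*√61797274/322)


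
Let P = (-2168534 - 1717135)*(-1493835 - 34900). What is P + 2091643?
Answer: 5940160290358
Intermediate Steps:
P = 5940158198715 (P = -3885669*(-1528735) = 5940158198715)
P + 2091643 = 5940158198715 + 2091643 = 5940160290358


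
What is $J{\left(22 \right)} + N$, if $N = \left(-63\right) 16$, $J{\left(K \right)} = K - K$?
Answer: $-1008$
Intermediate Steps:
$J{\left(K \right)} = 0$
$N = -1008$
$J{\left(22 \right)} + N = 0 - 1008 = -1008$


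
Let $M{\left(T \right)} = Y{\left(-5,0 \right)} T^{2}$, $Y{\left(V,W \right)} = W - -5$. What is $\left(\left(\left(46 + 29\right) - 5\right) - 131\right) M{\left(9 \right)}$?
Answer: $-24705$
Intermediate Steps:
$Y{\left(V,W \right)} = 5 + W$ ($Y{\left(V,W \right)} = W + 5 = 5 + W$)
$M{\left(T \right)} = 5 T^{2}$ ($M{\left(T \right)} = \left(5 + 0\right) T^{2} = 5 T^{2}$)
$\left(\left(\left(46 + 29\right) - 5\right) - 131\right) M{\left(9 \right)} = \left(\left(\left(46 + 29\right) - 5\right) - 131\right) 5 \cdot 9^{2} = \left(\left(75 - 5\right) - 131\right) 5 \cdot 81 = \left(70 - 131\right) 405 = \left(-61\right) 405 = -24705$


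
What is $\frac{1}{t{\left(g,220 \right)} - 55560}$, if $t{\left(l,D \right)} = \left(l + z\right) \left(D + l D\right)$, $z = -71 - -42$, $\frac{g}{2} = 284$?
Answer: $\frac{1}{67416460} \approx 1.4833 \cdot 10^{-8}$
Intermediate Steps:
$g = 568$ ($g = 2 \cdot 284 = 568$)
$z = -29$ ($z = -71 + 42 = -29$)
$t{\left(l,D \right)} = \left(-29 + l\right) \left(D + D l\right)$ ($t{\left(l,D \right)} = \left(l - 29\right) \left(D + l D\right) = \left(-29 + l\right) \left(D + D l\right)$)
$\frac{1}{t{\left(g,220 \right)} - 55560} = \frac{1}{220 \left(-29 + 568^{2} - 15904\right) - 55560} = \frac{1}{220 \left(-29 + 322624 - 15904\right) - 55560} = \frac{1}{220 \cdot 306691 - 55560} = \frac{1}{67472020 - 55560} = \frac{1}{67416460}$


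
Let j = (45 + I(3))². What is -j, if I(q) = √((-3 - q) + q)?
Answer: -(45 + I*√3)² ≈ -2022.0 - 155.88*I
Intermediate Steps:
I(q) = I*√3 (I(q) = √(-3) = I*√3)
j = (45 + I*√3)² ≈ 2022.0 + 155.88*I
-j = -(45 + I*√3)²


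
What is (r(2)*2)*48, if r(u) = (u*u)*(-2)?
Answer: -768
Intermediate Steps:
r(u) = -2*u² (r(u) = u²*(-2) = -2*u²)
(r(2)*2)*48 = (-2*2²*2)*48 = (-2*4*2)*48 = -8*2*48 = -16*48 = -768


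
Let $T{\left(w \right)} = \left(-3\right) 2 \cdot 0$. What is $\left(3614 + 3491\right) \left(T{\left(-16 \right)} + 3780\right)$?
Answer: $26856900$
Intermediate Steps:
$T{\left(w \right)} = 0$ ($T{\left(w \right)} = \left(-6\right) 0 = 0$)
$\left(3614 + 3491\right) \left(T{\left(-16 \right)} + 3780\right) = \left(3614 + 3491\right) \left(0 + 3780\right) = 7105 \cdot 3780 = 26856900$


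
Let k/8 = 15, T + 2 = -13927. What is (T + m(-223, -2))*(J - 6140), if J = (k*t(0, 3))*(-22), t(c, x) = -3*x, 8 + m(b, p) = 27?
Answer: -245094200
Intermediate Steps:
T = -13929 (T = -2 - 13927 = -13929)
k = 120 (k = 8*15 = 120)
m(b, p) = 19 (m(b, p) = -8 + 27 = 19)
J = 23760 (J = (120*(-3*3))*(-22) = (120*(-9))*(-22) = -1080*(-22) = 23760)
(T + m(-223, -2))*(J - 6140) = (-13929 + 19)*(23760 - 6140) = -13910*17620 = -245094200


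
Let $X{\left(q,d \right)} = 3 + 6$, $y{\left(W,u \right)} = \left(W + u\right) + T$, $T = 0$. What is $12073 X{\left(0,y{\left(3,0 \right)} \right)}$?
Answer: $108657$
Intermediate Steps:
$y{\left(W,u \right)} = W + u$ ($y{\left(W,u \right)} = \left(W + u\right) + 0 = W + u$)
$X{\left(q,d \right)} = 9$
$12073 X{\left(0,y{\left(3,0 \right)} \right)} = 12073 \cdot 9 = 108657$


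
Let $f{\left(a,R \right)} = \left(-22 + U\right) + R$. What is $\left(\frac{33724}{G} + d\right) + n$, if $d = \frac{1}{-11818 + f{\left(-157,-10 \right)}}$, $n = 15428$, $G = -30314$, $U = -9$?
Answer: $\frac{2772934620749}{179746863} \approx 15427.0$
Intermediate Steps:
$f{\left(a,R \right)} = -31 + R$ ($f{\left(a,R \right)} = \left(-22 - 9\right) + R = -31 + R$)
$d = - \frac{1}{11859}$ ($d = \frac{1}{-11818 - 41} = \frac{1}{-11859} = - \frac{1}{11859} \approx -8.4324 \cdot 10^{-5}$)
$\left(\frac{33724}{G} + d\right) + n = \left(\frac{33724}{-30314} - \frac{1}{11859}\right) + 15428 = \left(33724 \left(- \frac{1}{30314}\right) - \frac{1}{11859}\right) + 15428 = \left(- \frac{16862}{15157} - \frac{1}{11859}\right) + 15428 = - \frac{199981615}{179746863} + 15428 = \frac{2772934620749}{179746863}$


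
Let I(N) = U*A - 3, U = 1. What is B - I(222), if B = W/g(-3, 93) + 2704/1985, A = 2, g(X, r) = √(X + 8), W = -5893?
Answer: 4689/1985 - 5893*√5/5 ≈ -2633.1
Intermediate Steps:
g(X, r) = √(8 + X)
I(N) = -1 (I(N) = 1*2 - 3 = 2 - 3 = -1)
B = 2704/1985 - 5893*√5/5 (B = -5893/√(8 - 3) + 2704/1985 = -5893*√5/5 + 2704*(1/1985) = -5893*√5/5 + 2704/1985 = 2704/1985 - 5893*√5/5 ≈ -2634.1)
B - I(222) = (2704/1985 - 5893*√5/5) - 1*(-1) = (2704/1985 - 5893*√5/5) + 1 = 4689/1985 - 5893*√5/5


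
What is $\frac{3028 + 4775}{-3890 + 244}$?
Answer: $- \frac{7803}{3646} \approx -2.1402$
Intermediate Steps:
$\frac{3028 + 4775}{-3890 + 244} = \frac{7803}{-3646} = 7803 \left(- \frac{1}{3646}\right) = - \frac{7803}{3646}$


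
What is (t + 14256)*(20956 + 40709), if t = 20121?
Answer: 2119857705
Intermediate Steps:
(t + 14256)*(20956 + 40709) = (20121 + 14256)*(20956 + 40709) = 34377*61665 = 2119857705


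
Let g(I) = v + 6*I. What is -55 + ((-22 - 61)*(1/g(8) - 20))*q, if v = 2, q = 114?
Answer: 4724894/25 ≈ 1.8900e+5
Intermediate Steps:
g(I) = 2 + 6*I
-55 + ((-22 - 61)*(1/g(8) - 20))*q = -55 + ((-22 - 61)*(1/(2 + 6*8) - 20))*114 = -55 - 83*(1/(2 + 48) - 20)*114 = -55 - 83*(1/50 - 20)*114 = -55 - 83*(-999/50)*114 = -55 + (82917/50)*114 = -55 + 4726269/25 = 4724894/25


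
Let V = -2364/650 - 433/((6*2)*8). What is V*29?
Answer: -7371713/31200 ≈ -236.27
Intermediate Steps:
V = -254197/31200 (V = -2364*1/650 - 433/(12*8) = -1182/325 - 433/96 = -254197/31200 ≈ -8.1473)
V*29 = -254197/31200*29 = -7371713/31200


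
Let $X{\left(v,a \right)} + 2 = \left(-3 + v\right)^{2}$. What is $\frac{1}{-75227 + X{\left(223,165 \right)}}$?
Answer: $- \frac{1}{26829} \approx -3.7273 \cdot 10^{-5}$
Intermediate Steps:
$X{\left(v,a \right)} = -2 + \left(-3 + v\right)^{2}$
$\frac{1}{-75227 + X{\left(223,165 \right)}} = \frac{1}{-75227 - \left(2 - \left(-3 + 223\right)^{2}\right)} = \frac{1}{-75227 - \left(2 - 220^{2}\right)} = \frac{1}{-75227 + \left(-2 + 48400\right)} = \frac{1}{-75227 + 48398} = \frac{1}{-26829} = - \frac{1}{26829}$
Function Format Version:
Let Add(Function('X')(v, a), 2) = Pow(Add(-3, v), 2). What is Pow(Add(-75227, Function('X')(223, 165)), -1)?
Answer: Rational(-1, 26829) ≈ -3.7273e-5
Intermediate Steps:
Function('X')(v, a) = Add(-2, Pow(Add(-3, v), 2))
Pow(Add(-75227, Function('X')(223, 165)), -1) = Pow(Add(-75227, Add(-2, Pow(Add(-3, 223), 2))), -1) = Pow(Add(-75227, Add(-2, Pow(220, 2))), -1) = Pow(Add(-75227, Add(-2, 48400)), -1) = Pow(Add(-75227, 48398), -1) = Pow(-26829, -1) = Rational(-1, 26829)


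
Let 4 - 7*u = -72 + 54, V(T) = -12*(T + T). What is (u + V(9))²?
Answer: 2220100/49 ≈ 45308.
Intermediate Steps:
V(T) = -24*T
u = 22/7 (u = 4/7 - (-72 + 54)/7 = 4/7 - ⅐*(-18) = 4/7 + 18/7 = 22/7 ≈ 3.1429)
(u + V(9))² = (22/7 - 24*9)² = (22/7 - 216)² = (-1490/7)² = 2220100/49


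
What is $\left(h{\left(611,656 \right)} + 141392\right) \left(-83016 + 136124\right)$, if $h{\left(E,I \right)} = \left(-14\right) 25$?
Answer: $7490458536$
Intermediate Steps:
$h{\left(E,I \right)} = -350$
$\left(h{\left(611,656 \right)} + 141392\right) \left(-83016 + 136124\right) = \left(-350 + 141392\right) \left(-83016 + 136124\right) = 141042 \cdot 53108 = 7490458536$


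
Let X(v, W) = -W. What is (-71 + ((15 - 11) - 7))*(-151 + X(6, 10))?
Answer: 11914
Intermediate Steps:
(-71 + ((15 - 11) - 7))*(-151 + X(6, 10)) = (-71 + ((15 - 11) - 7))*(-151 - 1*10) = (-71 + (4 - 7))*(-151 - 10) = (-71 - 3)*(-161) = -74*(-161) = 11914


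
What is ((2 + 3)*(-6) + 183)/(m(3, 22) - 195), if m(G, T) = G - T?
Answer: -153/214 ≈ -0.71495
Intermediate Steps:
((2 + 3)*(-6) + 183)/(m(3, 22) - 195) = ((2 + 3)*(-6) + 183)/((3 - 1*22) - 195) = (5*(-6) + 183)/((3 - 22) - 195) = (-30 + 183)/(-19 - 195) = 153/(-214) = 153*(-1/214) = -153/214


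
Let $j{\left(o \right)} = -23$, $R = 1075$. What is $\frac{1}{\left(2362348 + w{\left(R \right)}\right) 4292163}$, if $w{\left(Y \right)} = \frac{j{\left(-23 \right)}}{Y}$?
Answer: $\frac{1075}{10900051280908551} \approx 9.8623 \cdot 10^{-14}$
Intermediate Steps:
$w{\left(Y \right)} = - \frac{23}{Y}$
$\frac{1}{\left(2362348 + w{\left(R \right)}\right) 4292163} = \frac{1}{\left(2362348 - \frac{23}{1075}\right) 4292163} = \frac{1}{2362348 - \frac{23}{1075}} \cdot \frac{1}{4292163} = \frac{1}{\frac{2539524077}{1075}} \cdot \frac{1}{4292163} = \frac{1075}{2539524077} \cdot \frac{1}{4292163} = \frac{1075}{10900051280908551}$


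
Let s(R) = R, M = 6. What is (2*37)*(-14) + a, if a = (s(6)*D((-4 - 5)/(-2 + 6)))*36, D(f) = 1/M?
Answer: -1000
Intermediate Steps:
D(f) = ⅙ (D(f) = 1/6 = ⅙)
a = 36 (a = (6*(⅙))*36 = 1*36 = 36)
(2*37)*(-14) + a = (2*37)*(-14) + 36 = 74*(-14) + 36 = -1036 + 36 = -1000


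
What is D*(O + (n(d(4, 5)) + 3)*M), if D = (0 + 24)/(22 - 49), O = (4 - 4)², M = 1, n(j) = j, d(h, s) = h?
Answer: -56/9 ≈ -6.2222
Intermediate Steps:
O = 0 (O = 0² = 0)
D = -8/9 (D = 24/(-27) = 24*(-1/27) = -8/9 ≈ -0.88889)
D*(O + (n(d(4, 5)) + 3)*M) = -8*(0 + (4 + 3)*1)/9 = -8*(0 + 7*1)/9 = -8*(0 + 7)/9 = -8/9*7 = -56/9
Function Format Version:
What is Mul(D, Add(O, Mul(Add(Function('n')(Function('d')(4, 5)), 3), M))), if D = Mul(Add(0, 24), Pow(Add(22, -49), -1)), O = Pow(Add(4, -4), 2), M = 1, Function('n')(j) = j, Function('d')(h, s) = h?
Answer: Rational(-56, 9) ≈ -6.2222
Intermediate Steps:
O = 0 (O = Pow(0, 2) = 0)
D = Rational(-8, 9) (D = Mul(24, Pow(-27, -1)) = Mul(24, Rational(-1, 27)) = Rational(-8, 9) ≈ -0.88889)
Mul(D, Add(O, Mul(Add(Function('n')(Function('d')(4, 5)), 3), M))) = Mul(Rational(-8, 9), Add(0, Mul(Add(4, 3), 1))) = Mul(Rational(-8, 9), Add(0, Mul(7, 1))) = Mul(Rational(-8, 9), Add(0, 7)) = Mul(Rational(-8, 9), 7) = Rational(-56, 9)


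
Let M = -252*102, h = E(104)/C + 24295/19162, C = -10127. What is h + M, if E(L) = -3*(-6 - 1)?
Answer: -383669802541/14927198 ≈ -25703.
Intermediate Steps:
E(L) = 21 (E(L) = -3*(-7) = 21)
h = 18894851/14927198 (h = 21/(-10127) + 24295/19162 = 21*(-1/10127) + 24295*(1/19162) = -21/10127 + 24295/19162 = 18894851/14927198 ≈ 1.2658)
M = -25704
h + M = 18894851/14927198 - 25704 = -383669802541/14927198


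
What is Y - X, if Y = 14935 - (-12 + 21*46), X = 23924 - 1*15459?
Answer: 5516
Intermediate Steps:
X = 8465 (X = 23924 - 15459 = 8465)
Y = 13981 (Y = 14935 - (-12 + 966) = 14935 - 1*954 = 14935 - 954 = 13981)
Y - X = 13981 - 1*8465 = 13981 - 8465 = 5516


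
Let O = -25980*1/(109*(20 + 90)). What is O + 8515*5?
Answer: 51044827/1199 ≈ 42573.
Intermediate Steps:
O = -2598/1199 (O = -25980/(110*109) = -25980/11990 = -25980*1/11990 = -2598/1199 ≈ -2.1668)
O + 8515*5 = -2598/1199 + 8515*5 = -2598/1199 + 42575 = 51044827/1199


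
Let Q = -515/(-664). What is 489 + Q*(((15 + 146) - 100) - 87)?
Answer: 155653/332 ≈ 468.83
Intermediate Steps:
Q = 515/664 (Q = -515*(-1/664) = 515/664 ≈ 0.77560)
489 + Q*(((15 + 146) - 100) - 87) = 489 + 515*(((15 + 146) - 100) - 87)/664 = 489 + 515*((161 - 100) - 87)/664 = 489 + 515*(61 - 87)/664 = 489 + (515/664)*(-26) = 489 - 6695/332 = 155653/332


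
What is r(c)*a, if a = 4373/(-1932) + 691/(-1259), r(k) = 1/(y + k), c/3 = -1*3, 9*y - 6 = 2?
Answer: 20521857/59188108 ≈ 0.34672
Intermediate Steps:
y = 8/9 (y = ⅔ + (⅑)*2 = ⅔ + 2/9 = 8/9 ≈ 0.88889)
c = -9 (c = 3*(-1*3) = 3*(-3) = -9)
r(k) = 1/(8/9 + k)
a = -6840619/2432388 (a = 4373*(-1/1932) + 691*(-1/1259) = -4373/1932 - 691/1259 = -6840619/2432388 ≈ -2.8123)
r(c)*a = (9/(8 + 9*(-9)))*(-6840619/2432388) = (9/(8 - 81))*(-6840619/2432388) = (9/(-73))*(-6840619/2432388) = (9*(-1/73))*(-6840619/2432388) = -9/73*(-6840619/2432388) = 20521857/59188108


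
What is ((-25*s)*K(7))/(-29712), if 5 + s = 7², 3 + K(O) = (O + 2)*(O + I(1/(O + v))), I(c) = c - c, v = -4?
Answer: 1375/619 ≈ 2.2213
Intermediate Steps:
I(c) = 0
K(O) = -3 + O*(2 + O) (K(O) = -3 + (O + 2)*(O + 0) = -3 + (2 + O)*O = -3 + O*(2 + O))
s = 44 (s = -5 + 7² = -5 + 49 = 44)
((-25*s)*K(7))/(-29712) = ((-25*44)*(-3 + 7² + 2*7))/(-29712) = -1100*(-3 + 49 + 14)*(-1/29712) = -1100*60*(-1/29712) = -66000*(-1/29712) = 1375/619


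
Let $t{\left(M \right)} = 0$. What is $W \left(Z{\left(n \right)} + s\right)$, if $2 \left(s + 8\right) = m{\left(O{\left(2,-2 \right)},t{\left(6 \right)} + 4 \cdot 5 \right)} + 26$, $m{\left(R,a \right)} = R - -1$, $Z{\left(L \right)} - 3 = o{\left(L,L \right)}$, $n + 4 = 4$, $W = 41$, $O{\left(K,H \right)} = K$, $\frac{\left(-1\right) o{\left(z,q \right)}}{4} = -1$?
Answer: $\frac{1107}{2} \approx 553.5$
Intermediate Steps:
$o{\left(z,q \right)} = 4$ ($o{\left(z,q \right)} = \left(-4\right) \left(-1\right) = 4$)
$n = 0$ ($n = -4 + 4 = 0$)
$Z{\left(L \right)} = 7$ ($Z{\left(L \right)} = 3 + 4 = 7$)
$m{\left(R,a \right)} = 1 + R$ ($m{\left(R,a \right)} = R + 1 = 1 + R$)
$s = \frac{13}{2}$ ($s = -8 + \frac{\left(1 + 2\right) + 26}{2} = -8 + \frac{3 + 26}{2} = -8 + \frac{1}{2} \cdot 29 = -8 + \frac{29}{2} = \frac{13}{2} \approx 6.5$)
$W \left(Z{\left(n \right)} + s\right) = 41 \left(7 + \frac{13}{2}\right) = 41 \cdot \frac{27}{2} = \frac{1107}{2}$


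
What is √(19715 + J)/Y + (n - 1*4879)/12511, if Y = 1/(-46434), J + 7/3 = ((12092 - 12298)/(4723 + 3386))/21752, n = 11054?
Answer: 6175/12511 - 7739*√4259080769090308859/2449819 ≈ -6.5194e+6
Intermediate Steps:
J = -205784899/88193484 (J = -7/3 + ((12092 - 12298)/(4723 + 3386))/21752 = -7/3 - 206/8109*(1/21752) = -7/3 - 206*1/8109*(1/21752) = -7/3 - 206/8109*1/21752 = -7/3 - 103/88193484 = -205784899/88193484 ≈ -2.3333)
Y = -1/46434 ≈ -2.1536e-5
√(19715 + J)/Y + (n - 1*4879)/12511 = √(19715 - 205784899/88193484)/(-1/46434) + (11054 - 1*4879)/12511 = √(1738528752161/88193484)*(-46434) + (11054 - 4879)*(1/12511) = (√4259080769090308859/14698914)*(-46434) + 6175*(1/12511) = -7739*√4259080769090308859/2449819 + 6175/12511 = 6175/12511 - 7739*√4259080769090308859/2449819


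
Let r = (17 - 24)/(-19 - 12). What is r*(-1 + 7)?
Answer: 42/31 ≈ 1.3548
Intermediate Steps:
r = 7/31 (r = -7/(-31) = -7*(-1/31) = 7/31 ≈ 0.22581)
r*(-1 + 7) = 7*(-1 + 7)/31 = (7/31)*6 = 42/31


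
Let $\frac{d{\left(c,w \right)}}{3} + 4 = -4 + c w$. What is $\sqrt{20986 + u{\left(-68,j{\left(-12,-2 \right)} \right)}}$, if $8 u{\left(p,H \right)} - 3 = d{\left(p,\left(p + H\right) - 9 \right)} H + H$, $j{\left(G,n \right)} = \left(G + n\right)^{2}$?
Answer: $\frac{i \sqrt{9189426}}{4} \approx 757.85 i$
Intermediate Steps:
$d{\left(c,w \right)} = -24 + 3 c w$ ($d{\left(c,w \right)} = -12 + 3 \left(-4 + c w\right) = -12 + \left(-12 + 3 c w\right) = -24 + 3 c w$)
$u{\left(p,H \right)} = \frac{3}{8} + \frac{H}{8} + \frac{H \left(-24 + 3 p \left(-9 + H + p\right)\right)}{8}$ ($u{\left(p,H \right)} = \frac{3}{8} + \frac{\left(-24 + 3 p \left(\left(p + H\right) - 9\right)\right) H + H}{8} = \frac{3}{8} + \frac{\left(-24 + 3 p \left(\left(H + p\right) - 9\right)\right) H + H}{8} = \frac{3}{8} + \frac{\left(-24 + 3 p \left(-9 + H + p\right)\right) H + H}{8} = \frac{3}{8} + \frac{H \left(-24 + 3 p \left(-9 + H + p\right)\right) + H}{8} = \frac{3}{8} + \frac{H + H \left(-24 + 3 p \left(-9 + H + p\right)\right)}{8} = \frac{3}{8} + \left(\frac{H}{8} + \frac{H \left(-24 + 3 p \left(-9 + H + p\right)\right)}{8}\right) = \frac{3}{8} + \frac{H}{8} + \frac{H \left(-24 + 3 p \left(-9 + H + p\right)\right)}{8}$)
$\sqrt{20986 + u{\left(-68,j{\left(-12,-2 \right)} \right)}} = \sqrt{20986 + \left(\frac{3}{8} + \frac{\left(-12 - 2\right)^{2}}{8} + \frac{3 \left(-12 - 2\right)^{2} \left(-8 - 68 \left(-9 + \left(-12 - 2\right)^{2} - 68\right)\right)}{8}\right)} = \sqrt{20986 + \left(\frac{3}{8} + \frac{\left(-14\right)^{2}}{8} + \frac{3 \left(-14\right)^{2} \left(-8 - 68 \left(-9 + \left(-14\right)^{2} - 68\right)\right)}{8}\right)} = \sqrt{20986 + \left(\frac{3}{8} + \frac{1}{8} \cdot 196 + \frac{3}{8} \cdot 196 \left(-8 - 68 \left(-9 + 196 - 68\right)\right)\right)} = \sqrt{20986 + \left(\frac{3}{8} + \frac{49}{2} + \frac{3}{8} \cdot 196 \left(-8 - 8092\right)\right)} = \sqrt{20986 + \left(\frac{3}{8} + \frac{49}{2} + \frac{3}{8} \cdot 196 \left(-8100\right)\right)} = \sqrt{20986 + \left(\frac{3}{8} + \frac{49}{2} - 595350\right)} = \sqrt{20986 - \frac{4762601}{8}} = \sqrt{- \frac{4594713}{8}} = \frac{i \sqrt{9189426}}{4}$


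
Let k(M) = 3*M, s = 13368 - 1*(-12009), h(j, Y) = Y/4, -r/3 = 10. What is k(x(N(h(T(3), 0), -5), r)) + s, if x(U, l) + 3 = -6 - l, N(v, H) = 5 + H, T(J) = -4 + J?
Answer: 25440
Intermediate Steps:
r = -30 (r = -3*10 = -30)
h(j, Y) = Y/4 (h(j, Y) = Y*(1/4) = Y/4)
s = 25377 (s = 13368 + 12009 = 25377)
x(U, l) = -9 - l (x(U, l) = -3 + (-6 - l) = -9 - l)
k(x(N(h(T(3), 0), -5), r)) + s = 3*(-9 - 1*(-30)) + 25377 = 3*(-9 + 30) + 25377 = 3*21 + 25377 = 63 + 25377 = 25440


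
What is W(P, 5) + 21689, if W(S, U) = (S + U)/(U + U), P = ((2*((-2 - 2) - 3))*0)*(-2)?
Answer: 43379/2 ≈ 21690.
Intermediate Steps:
P = 0 (P = ((2*(-4 - 3))*0)*(-2) = ((2*(-7))*0)*(-2) = -14*0*(-2) = 0*(-2) = 0)
W(S, U) = (S + U)/(2*U) (W(S, U) = (S + U)/((2*U)) = (S + U)*(1/(2*U)) = (S + U)/(2*U))
W(P, 5) + 21689 = (1/2)*(0 + 5)/5 + 21689 = (1/2)*(1/5)*5 + 21689 = 1/2 + 21689 = 43379/2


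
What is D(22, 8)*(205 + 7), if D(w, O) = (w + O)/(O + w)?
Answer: 212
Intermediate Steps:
D(w, O) = 1 (D(w, O) = (O + w)/(O + w) = 1)
D(22, 8)*(205 + 7) = 1*(205 + 7) = 1*212 = 212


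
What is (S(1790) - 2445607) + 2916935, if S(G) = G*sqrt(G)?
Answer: 471328 + 1790*sqrt(1790) ≈ 5.4706e+5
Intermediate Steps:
S(G) = G**(3/2)
(S(1790) - 2445607) + 2916935 = (1790**(3/2) - 2445607) + 2916935 = (1790*sqrt(1790) - 2445607) + 2916935 = (-2445607 + 1790*sqrt(1790)) + 2916935 = 471328 + 1790*sqrt(1790)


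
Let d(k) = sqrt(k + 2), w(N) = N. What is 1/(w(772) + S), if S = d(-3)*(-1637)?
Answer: 772/3275753 + 1637*I/3275753 ≈ 0.00023567 + 0.00049973*I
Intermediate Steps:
d(k) = sqrt(2 + k)
S = -1637*I (S = sqrt(2 - 3)*(-1637) = sqrt(-1)*(-1637) = I*(-1637) = -1637*I ≈ -1637.0*I)
1/(w(772) + S) = 1/(772 - 1637*I) = (772 + 1637*I)/3275753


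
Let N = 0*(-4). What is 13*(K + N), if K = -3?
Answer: -39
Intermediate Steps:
N = 0
13*(K + N) = 13*(-3 + 0) = 13*(-3) = -39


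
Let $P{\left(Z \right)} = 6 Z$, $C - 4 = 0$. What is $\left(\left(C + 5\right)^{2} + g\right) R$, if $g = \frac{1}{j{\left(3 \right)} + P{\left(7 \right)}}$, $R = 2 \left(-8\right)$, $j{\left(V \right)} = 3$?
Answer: $- \frac{58336}{45} \approx -1296.4$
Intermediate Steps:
$C = 4$ ($C = 4 + 0 = 4$)
$R = -16$
$g = \frac{1}{45}$ ($g = \frac{1}{3 + 6 \cdot 7} = \frac{1}{3 + 42} = \frac{1}{45} \approx 0.022222$)
$\left(\left(C + 5\right)^{2} + g\right) R = \left(\left(4 + 5\right)^{2} + \frac{1}{45}\right) \left(-16\right) = \left(9^{2} + \frac{1}{45}\right) \left(-16\right) = \left(81 + \frac{1}{45}\right) \left(-16\right) = \frac{3646}{45} \left(-16\right) = - \frac{58336}{45}$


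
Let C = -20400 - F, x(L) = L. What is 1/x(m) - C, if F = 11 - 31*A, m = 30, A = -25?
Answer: 635581/30 ≈ 21186.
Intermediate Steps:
F = 786 (F = 11 - 31*(-25) = 11 + 775 = 786)
C = -21186 (C = -20400 - 1*786 = -20400 - 786 = -21186)
1/x(m) - C = 1/30 - 1*(-21186) = 1/30 + 21186 = 635581/30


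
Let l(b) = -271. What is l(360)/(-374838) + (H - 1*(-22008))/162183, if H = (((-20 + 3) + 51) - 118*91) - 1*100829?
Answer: -3723713373/6754705706 ≈ -0.55128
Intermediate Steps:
H = -111533 (H = ((-17 + 51) - 10738) - 100829 = (34 - 10738) - 100829 = -10704 - 100829 = -111533)
l(360)/(-374838) + (H - 1*(-22008))/162183 = -271/(-374838) + (-111533 - 1*(-22008))/162183 = -271*(-1/374838) + (-111533 + 22008)*(1/162183) = 271/374838 - 89525*1/162183 = 271/374838 - 89525/162183 = -3723713373/6754705706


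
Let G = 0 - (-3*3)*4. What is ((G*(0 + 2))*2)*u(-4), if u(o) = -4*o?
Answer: 2304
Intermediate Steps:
G = 36 (G = 0 - (-9)*4 = 0 - 1*(-36) = 0 + 36 = 36)
((G*(0 + 2))*2)*u(-4) = ((36*(0 + 2))*2)*(-4*(-4)) = ((36*2)*2)*16 = (72*2)*16 = 144*16 = 2304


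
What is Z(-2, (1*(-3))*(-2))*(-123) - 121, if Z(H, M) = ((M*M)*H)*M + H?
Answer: 53261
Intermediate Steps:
Z(H, M) = H + H*M³ (Z(H, M) = (M²*H)*M + H = (H*M²)*M + H = H*M³ + H = H + H*M³)
Z(-2, (1*(-3))*(-2))*(-123) - 121 = -2*(1 + ((1*(-3))*(-2))³)*(-123) - 121 = -2*(1 + (-3*(-2))³)*(-123) - 121 = -2*(1 + 6³)*(-123) - 121 = -2*(1 + 216)*(-123) - 121 = -2*217*(-123) - 121 = -434*(-123) - 121 = 53382 - 121 = 53261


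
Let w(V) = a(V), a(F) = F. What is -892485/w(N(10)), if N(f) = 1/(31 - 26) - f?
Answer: 4462425/49 ≈ 91070.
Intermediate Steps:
N(f) = 1/5 - f
w(V) = V
-892485/w(N(10)) = -892485/(1/5 - 1*10) = -892485/(1/5 - 10) = -892485/(-49/5) = -892485*(-5/49) = 4462425/49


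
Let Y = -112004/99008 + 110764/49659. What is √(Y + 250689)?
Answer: √23671933484956755349533/307289892 ≈ 500.69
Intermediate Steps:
Y = 1351128869/1229159568 (Y = -112004*1/99008 + 110764*(1/49659) = -28001/24752 + 110764/49659 = 1351128869/1229159568 ≈ 1.0992)
√(Y + 250689) = √(1351128869/1229159568 + 250689) = √(308138134071221/1229159568) = √23671933484956755349533/307289892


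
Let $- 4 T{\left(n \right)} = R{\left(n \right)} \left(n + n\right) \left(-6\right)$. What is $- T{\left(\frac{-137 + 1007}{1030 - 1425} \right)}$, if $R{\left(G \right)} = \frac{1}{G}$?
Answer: $-3$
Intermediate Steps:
$T{\left(n \right)} = 3$ ($T{\left(n \right)} = - \frac{\frac{n + n}{n} \left(-6\right)}{4} = - \frac{\frac{2 n}{n} \left(-6\right)}{4} = - \frac{2 \left(-6\right)}{4} = \left(- \frac{1}{4}\right) \left(-12\right) = 3$)
$- T{\left(\frac{-137 + 1007}{1030 - 1425} \right)} = \left(-1\right) 3 = -3$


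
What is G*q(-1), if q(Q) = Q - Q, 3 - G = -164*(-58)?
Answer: 0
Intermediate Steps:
G = -9509 (G = 3 - (-164)*(-58) = 3 - 1*9512 = 3 - 9512 = -9509)
q(Q) = 0
G*q(-1) = -9509*0 = 0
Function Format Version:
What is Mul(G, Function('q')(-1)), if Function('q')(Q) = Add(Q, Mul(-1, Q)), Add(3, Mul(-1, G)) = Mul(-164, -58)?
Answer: 0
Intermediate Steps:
G = -9509 (G = Add(3, Mul(-1, Mul(-164, -58))) = Add(3, Mul(-1, 9512)) = Add(3, -9512) = -9509)
Function('q')(Q) = 0
Mul(G, Function('q')(-1)) = Mul(-9509, 0) = 0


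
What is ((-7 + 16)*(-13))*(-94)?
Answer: 10998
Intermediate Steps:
((-7 + 16)*(-13))*(-94) = (9*(-13))*(-94) = -117*(-94) = 10998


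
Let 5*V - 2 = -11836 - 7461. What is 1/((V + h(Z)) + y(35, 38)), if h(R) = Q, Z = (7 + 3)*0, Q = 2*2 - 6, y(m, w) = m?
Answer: -1/3826 ≈ -0.00026137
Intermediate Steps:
Q = -2 (Q = 4 - 6 = -2)
V = -3859 (V = ⅖ + (-11836 - 7461)/5 = ⅖ + (⅕)*(-19297) = ⅖ - 19297/5 = -3859)
Z = 0 (Z = 10*0 = 0)
h(R) = -2
1/((V + h(Z)) + y(35, 38)) = 1/((-3859 - 2) + 35) = 1/(-3861 + 35) = 1/(-3826) = -1/3826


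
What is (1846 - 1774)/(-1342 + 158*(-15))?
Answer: -9/464 ≈ -0.019397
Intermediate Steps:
(1846 - 1774)/(-1342 + 158*(-15)) = 72/(-1342 - 2370) = 72/(-3712) = 72*(-1/3712) = -9/464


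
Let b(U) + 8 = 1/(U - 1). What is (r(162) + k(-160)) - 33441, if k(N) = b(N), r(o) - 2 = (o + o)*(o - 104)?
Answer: -2359456/161 ≈ -14655.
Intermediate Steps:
b(U) = -8 + 1/(-1 + U) (b(U) = -8 + 1/(U - 1) = -8 + 1/(-1 + U))
r(o) = 2 + 2*o*(-104 + o) (r(o) = 2 + (o + o)*(o - 104) = 2 + (2*o)*(-104 + o) = 2 + 2*o*(-104 + o))
k(N) = (9 - 8*N)/(-1 + N)
(r(162) + k(-160)) - 33441 = ((2 - 208*162 + 2*162²) + (9 - 8*(-160))/(-1 - 160)) - 33441 = ((2 - 33696 + 2*26244) + (9 + 1280)/(-161)) - 33441 = ((2 - 33696 + 52488) - 1/161*1289) - 33441 = (18794 - 1289/161) - 33441 = 3024545/161 - 33441 = -2359456/161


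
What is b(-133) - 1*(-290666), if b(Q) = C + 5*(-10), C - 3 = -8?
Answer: 290611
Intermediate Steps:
C = -5 (C = 3 - 8 = -5)
b(Q) = -55 (b(Q) = -5 + 5*(-10) = -5 - 50 = -55)
b(-133) - 1*(-290666) = -55 - 1*(-290666) = -55 + 290666 = 290611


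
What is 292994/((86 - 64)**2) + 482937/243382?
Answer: 8942900902/14724611 ≈ 607.34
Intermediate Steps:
292994/((86 - 64)**2) + 482937/243382 = 292994/(22**2) + 482937*(1/243382) = 292994/484 + 482937/243382 = 292994*(1/484) + 482937/243382 = 146497/242 + 482937/243382 = 8942900902/14724611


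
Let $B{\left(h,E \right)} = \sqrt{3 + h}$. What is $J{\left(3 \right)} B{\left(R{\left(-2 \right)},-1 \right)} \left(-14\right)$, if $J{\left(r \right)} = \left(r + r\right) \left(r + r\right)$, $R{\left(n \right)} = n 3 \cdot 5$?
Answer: $- 1512 i \sqrt{3} \approx - 2618.9 i$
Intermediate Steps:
$R{\left(n \right)} = 15 n$ ($R{\left(n \right)} = 3 n 5 = 15 n$)
$J{\left(r \right)} = 4 r^{2}$ ($J{\left(r \right)} = 2 r 2 r = 4 r^{2}$)
$J{\left(3 \right)} B{\left(R{\left(-2 \right)},-1 \right)} \left(-14\right) = 4 \cdot 3^{2} \sqrt{3 + 15 \left(-2\right)} \left(-14\right) = 4 \cdot 9 \sqrt{3 - 30} \left(-14\right) = 36 \sqrt{-27} \left(-14\right) = 36 \cdot 3 i \sqrt{3} \left(-14\right) = 108 i \sqrt{3} \left(-14\right) = - 1512 i \sqrt{3}$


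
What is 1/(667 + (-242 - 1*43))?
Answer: 1/382 ≈ 0.0026178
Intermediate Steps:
1/(667 + (-242 - 1*43)) = 1/(667 + (-242 - 43)) = 1/(667 - 285) = 1/382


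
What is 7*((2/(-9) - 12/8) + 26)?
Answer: 3059/18 ≈ 169.94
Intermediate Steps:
7*((2/(-9) - 12/8) + 26) = 7*((2*(-⅑) - 12*⅛) + 26) = 7*((-2/9 - 3/2) + 26) = 7*(-31/18 + 26) = 7*(437/18) = 3059/18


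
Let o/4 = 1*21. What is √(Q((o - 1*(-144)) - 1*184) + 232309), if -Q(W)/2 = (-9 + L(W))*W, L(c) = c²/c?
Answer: √229229 ≈ 478.78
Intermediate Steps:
L(c) = c
o = 84 (o = 4*(1*21) = 4*21 = 84)
Q(W) = -2*W*(-9 + W) (Q(W) = -2*(-9 + W)*W = -2*W*(-9 + W))
√(Q((o - 1*(-144)) - 1*184) + 232309) = √(2*((84 - 1*(-144)) - 1*184)*(9 - ((84 - 1*(-144)) - 1*184)) + 232309) = √(2*((84 + 144) - 184)*(9 - ((84 + 144) - 184)) + 232309) = √(2*(228 - 184)*(9 - (228 - 184)) + 232309) = √(2*44*(9 - 1*44) + 232309) = √(2*44*(9 - 44) + 232309) = √(2*44*(-35) + 232309) = √(-3080 + 232309) = √229229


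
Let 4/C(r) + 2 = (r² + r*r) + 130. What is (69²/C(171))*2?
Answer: 139521105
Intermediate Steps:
C(r) = 4/(128 + 2*r²) (C(r) = 4/(-2 + ((r² + r*r) + 130)) = 4/(-2 + ((r² + r²) + 130)) = 4/(-2 + (2*r² + 130)) = 4/(-2 + (130 + 2*r²)) = 4/(128 + 2*r²))
(69²/C(171))*2 = (69²/((2/(64 + 171²))))*2 = (4761/((2/(64 + 29241))))*2 = (4761/((2/29305)))*2 = (4761/((2*(1/29305))))*2 = (4761/(2/29305))*2 = (4761*(29305/2))*2 = (139521105/2)*2 = 139521105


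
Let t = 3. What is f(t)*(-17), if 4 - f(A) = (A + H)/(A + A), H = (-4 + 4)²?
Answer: -119/2 ≈ -59.500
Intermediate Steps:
H = 0 (H = 0² = 0)
f(A) = 7/2 (f(A) = 4 - (A + 0)/(A + A) = 4 - A/(2*A) = 4 - A*1/(2*A) = 4 - 1*½ = 4 - ½ = 7/2)
f(t)*(-17) = (7/2)*(-17) = -119/2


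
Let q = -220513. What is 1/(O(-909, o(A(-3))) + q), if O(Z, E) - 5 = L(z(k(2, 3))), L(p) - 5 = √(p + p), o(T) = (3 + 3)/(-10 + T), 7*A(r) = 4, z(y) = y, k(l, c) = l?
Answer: -1/220501 ≈ -4.5351e-6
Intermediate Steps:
A(r) = 4/7 (A(r) = (⅐)*4 = 4/7)
o(T) = 6/(-10 + T)
L(p) = 5 + √2*√p (L(p) = 5 + √(p + p) = 5 + √(2*p) = 5 + √2*√p)
O(Z, E) = 12 (O(Z, E) = 5 + (5 + √2*√2) = 5 + (5 + 2) = 5 + 7 = 12)
1/(O(-909, o(A(-3))) + q) = 1/(12 - 220513) = 1/(-220501) = -1/220501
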